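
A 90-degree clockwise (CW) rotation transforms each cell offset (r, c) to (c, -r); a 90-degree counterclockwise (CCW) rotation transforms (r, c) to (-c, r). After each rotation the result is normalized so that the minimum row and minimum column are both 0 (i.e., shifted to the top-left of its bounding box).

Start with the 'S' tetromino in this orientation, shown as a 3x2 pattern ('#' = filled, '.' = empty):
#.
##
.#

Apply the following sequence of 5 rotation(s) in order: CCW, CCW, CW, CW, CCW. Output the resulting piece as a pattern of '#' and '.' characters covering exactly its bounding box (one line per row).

Start:
#.
##
.#
After rotation 1 (CCW):
.##
##.
After rotation 2 (CCW):
#.
##
.#
After rotation 3 (CW):
.##
##.
After rotation 4 (CW):
#.
##
.#
After rotation 5 (CCW):
.##
##.

Answer: .##
##.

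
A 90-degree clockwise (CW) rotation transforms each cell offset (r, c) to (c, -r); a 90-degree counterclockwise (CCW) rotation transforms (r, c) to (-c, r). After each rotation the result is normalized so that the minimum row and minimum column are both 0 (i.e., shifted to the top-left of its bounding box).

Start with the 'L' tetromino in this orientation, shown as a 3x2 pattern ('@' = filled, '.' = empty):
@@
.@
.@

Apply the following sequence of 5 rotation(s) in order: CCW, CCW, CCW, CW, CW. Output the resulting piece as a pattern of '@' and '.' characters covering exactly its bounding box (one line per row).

Start:
@@
.@
.@
After rotation 1 (CCW):
@@@
@..
After rotation 2 (CCW):
@.
@.
@@
After rotation 3 (CCW):
..@
@@@
After rotation 4 (CW):
@.
@.
@@
After rotation 5 (CW):
@@@
@..

Answer: @@@
@..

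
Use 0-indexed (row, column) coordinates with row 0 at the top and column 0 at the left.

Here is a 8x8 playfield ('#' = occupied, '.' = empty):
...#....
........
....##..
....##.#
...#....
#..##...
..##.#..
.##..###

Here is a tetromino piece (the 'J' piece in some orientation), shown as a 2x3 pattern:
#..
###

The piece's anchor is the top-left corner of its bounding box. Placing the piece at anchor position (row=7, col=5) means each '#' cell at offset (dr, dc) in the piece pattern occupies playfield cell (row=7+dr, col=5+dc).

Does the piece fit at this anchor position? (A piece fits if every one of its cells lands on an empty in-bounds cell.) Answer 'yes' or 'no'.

Answer: no

Derivation:
Check each piece cell at anchor (7, 5):
  offset (0,0) -> (7,5): occupied ('#') -> FAIL
  offset (1,0) -> (8,5): out of bounds -> FAIL
  offset (1,1) -> (8,6): out of bounds -> FAIL
  offset (1,2) -> (8,7): out of bounds -> FAIL
All cells valid: no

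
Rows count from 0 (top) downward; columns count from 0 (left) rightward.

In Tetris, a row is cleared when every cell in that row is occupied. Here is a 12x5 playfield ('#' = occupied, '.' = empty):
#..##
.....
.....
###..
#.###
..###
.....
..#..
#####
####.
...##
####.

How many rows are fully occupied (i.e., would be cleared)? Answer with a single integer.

Answer: 1

Derivation:
Check each row:
  row 0: 2 empty cells -> not full
  row 1: 5 empty cells -> not full
  row 2: 5 empty cells -> not full
  row 3: 2 empty cells -> not full
  row 4: 1 empty cell -> not full
  row 5: 2 empty cells -> not full
  row 6: 5 empty cells -> not full
  row 7: 4 empty cells -> not full
  row 8: 0 empty cells -> FULL (clear)
  row 9: 1 empty cell -> not full
  row 10: 3 empty cells -> not full
  row 11: 1 empty cell -> not full
Total rows cleared: 1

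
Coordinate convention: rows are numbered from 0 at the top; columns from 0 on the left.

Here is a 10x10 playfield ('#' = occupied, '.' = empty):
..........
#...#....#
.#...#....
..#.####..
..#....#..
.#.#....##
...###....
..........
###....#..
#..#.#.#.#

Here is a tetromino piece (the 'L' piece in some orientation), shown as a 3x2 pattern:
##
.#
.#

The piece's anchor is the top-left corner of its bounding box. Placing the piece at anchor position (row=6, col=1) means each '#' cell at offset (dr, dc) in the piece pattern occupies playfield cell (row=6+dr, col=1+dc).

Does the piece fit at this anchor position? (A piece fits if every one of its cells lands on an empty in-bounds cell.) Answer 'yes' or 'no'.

Answer: no

Derivation:
Check each piece cell at anchor (6, 1):
  offset (0,0) -> (6,1): empty -> OK
  offset (0,1) -> (6,2): empty -> OK
  offset (1,1) -> (7,2): empty -> OK
  offset (2,1) -> (8,2): occupied ('#') -> FAIL
All cells valid: no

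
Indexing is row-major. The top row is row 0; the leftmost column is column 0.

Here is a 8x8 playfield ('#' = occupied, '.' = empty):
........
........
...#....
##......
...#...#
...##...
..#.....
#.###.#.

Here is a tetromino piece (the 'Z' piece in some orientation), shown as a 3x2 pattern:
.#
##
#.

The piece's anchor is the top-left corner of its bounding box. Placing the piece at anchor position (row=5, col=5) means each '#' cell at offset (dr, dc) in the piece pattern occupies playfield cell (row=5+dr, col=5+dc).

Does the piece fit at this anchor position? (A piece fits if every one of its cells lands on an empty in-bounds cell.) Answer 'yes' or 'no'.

Check each piece cell at anchor (5, 5):
  offset (0,1) -> (5,6): empty -> OK
  offset (1,0) -> (6,5): empty -> OK
  offset (1,1) -> (6,6): empty -> OK
  offset (2,0) -> (7,5): empty -> OK
All cells valid: yes

Answer: yes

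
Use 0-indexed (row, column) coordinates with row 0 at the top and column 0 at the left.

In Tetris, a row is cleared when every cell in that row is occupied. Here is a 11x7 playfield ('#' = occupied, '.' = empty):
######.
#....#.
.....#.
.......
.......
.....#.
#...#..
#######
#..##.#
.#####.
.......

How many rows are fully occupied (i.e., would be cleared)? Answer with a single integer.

Answer: 1

Derivation:
Check each row:
  row 0: 1 empty cell -> not full
  row 1: 5 empty cells -> not full
  row 2: 6 empty cells -> not full
  row 3: 7 empty cells -> not full
  row 4: 7 empty cells -> not full
  row 5: 6 empty cells -> not full
  row 6: 5 empty cells -> not full
  row 7: 0 empty cells -> FULL (clear)
  row 8: 3 empty cells -> not full
  row 9: 2 empty cells -> not full
  row 10: 7 empty cells -> not full
Total rows cleared: 1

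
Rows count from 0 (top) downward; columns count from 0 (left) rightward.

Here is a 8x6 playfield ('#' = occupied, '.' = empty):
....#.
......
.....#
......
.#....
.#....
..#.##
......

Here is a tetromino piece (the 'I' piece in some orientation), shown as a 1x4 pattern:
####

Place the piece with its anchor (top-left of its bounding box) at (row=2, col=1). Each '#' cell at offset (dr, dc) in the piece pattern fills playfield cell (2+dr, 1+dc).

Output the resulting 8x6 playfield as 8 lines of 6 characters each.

Answer: ....#.
......
.#####
......
.#....
.#....
..#.##
......

Derivation:
Fill (2+0,1+0) = (2,1)
Fill (2+0,1+1) = (2,2)
Fill (2+0,1+2) = (2,3)
Fill (2+0,1+3) = (2,4)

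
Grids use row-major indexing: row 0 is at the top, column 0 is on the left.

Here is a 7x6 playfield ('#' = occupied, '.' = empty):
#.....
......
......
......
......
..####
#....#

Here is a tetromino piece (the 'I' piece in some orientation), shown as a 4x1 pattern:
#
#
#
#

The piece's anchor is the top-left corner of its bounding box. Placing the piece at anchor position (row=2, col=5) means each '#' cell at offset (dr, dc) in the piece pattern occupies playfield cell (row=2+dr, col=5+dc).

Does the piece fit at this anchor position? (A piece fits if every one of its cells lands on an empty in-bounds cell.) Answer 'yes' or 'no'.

Check each piece cell at anchor (2, 5):
  offset (0,0) -> (2,5): empty -> OK
  offset (1,0) -> (3,5): empty -> OK
  offset (2,0) -> (4,5): empty -> OK
  offset (3,0) -> (5,5): occupied ('#') -> FAIL
All cells valid: no

Answer: no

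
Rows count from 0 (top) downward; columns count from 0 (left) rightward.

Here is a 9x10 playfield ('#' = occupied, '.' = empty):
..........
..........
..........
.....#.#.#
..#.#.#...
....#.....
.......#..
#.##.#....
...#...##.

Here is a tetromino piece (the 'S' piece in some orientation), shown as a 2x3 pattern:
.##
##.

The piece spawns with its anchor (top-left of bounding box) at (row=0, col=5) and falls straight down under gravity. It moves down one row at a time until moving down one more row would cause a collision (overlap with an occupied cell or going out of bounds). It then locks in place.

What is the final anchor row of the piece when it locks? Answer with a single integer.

Spawn at (row=0, col=5). Try each row:
  row 0: fits
  row 1: fits
  row 2: blocked -> lock at row 1

Answer: 1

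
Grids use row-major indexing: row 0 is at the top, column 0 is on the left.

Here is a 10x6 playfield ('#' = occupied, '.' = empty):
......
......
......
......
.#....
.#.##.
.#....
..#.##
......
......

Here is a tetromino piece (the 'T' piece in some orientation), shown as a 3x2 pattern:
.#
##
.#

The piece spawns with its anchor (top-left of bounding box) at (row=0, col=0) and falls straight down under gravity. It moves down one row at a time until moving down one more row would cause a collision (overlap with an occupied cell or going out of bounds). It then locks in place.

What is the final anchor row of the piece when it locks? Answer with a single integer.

Answer: 1

Derivation:
Spawn at (row=0, col=0). Try each row:
  row 0: fits
  row 1: fits
  row 2: blocked -> lock at row 1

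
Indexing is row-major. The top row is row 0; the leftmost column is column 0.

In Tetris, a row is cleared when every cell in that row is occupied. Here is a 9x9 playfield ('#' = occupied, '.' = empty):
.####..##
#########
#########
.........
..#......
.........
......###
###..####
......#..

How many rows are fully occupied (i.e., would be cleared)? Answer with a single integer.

Check each row:
  row 0: 3 empty cells -> not full
  row 1: 0 empty cells -> FULL (clear)
  row 2: 0 empty cells -> FULL (clear)
  row 3: 9 empty cells -> not full
  row 4: 8 empty cells -> not full
  row 5: 9 empty cells -> not full
  row 6: 6 empty cells -> not full
  row 7: 2 empty cells -> not full
  row 8: 8 empty cells -> not full
Total rows cleared: 2

Answer: 2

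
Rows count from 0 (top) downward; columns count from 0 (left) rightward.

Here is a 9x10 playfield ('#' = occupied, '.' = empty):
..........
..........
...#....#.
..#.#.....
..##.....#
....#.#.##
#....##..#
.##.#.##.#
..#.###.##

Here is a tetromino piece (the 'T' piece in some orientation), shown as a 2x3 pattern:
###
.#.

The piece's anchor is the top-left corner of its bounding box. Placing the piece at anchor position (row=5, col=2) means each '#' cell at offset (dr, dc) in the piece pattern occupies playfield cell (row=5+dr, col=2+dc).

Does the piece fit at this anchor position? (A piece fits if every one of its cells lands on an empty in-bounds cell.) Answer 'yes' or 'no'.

Check each piece cell at anchor (5, 2):
  offset (0,0) -> (5,2): empty -> OK
  offset (0,1) -> (5,3): empty -> OK
  offset (0,2) -> (5,4): occupied ('#') -> FAIL
  offset (1,1) -> (6,3): empty -> OK
All cells valid: no

Answer: no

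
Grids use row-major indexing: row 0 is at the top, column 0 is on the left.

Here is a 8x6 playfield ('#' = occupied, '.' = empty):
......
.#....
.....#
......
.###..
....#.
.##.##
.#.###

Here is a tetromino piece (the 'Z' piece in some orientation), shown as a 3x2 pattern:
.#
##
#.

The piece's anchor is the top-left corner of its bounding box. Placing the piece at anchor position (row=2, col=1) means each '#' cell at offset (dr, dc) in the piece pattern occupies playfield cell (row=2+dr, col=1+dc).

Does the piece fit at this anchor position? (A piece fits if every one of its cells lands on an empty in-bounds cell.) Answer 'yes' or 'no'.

Answer: no

Derivation:
Check each piece cell at anchor (2, 1):
  offset (0,1) -> (2,2): empty -> OK
  offset (1,0) -> (3,1): empty -> OK
  offset (1,1) -> (3,2): empty -> OK
  offset (2,0) -> (4,1): occupied ('#') -> FAIL
All cells valid: no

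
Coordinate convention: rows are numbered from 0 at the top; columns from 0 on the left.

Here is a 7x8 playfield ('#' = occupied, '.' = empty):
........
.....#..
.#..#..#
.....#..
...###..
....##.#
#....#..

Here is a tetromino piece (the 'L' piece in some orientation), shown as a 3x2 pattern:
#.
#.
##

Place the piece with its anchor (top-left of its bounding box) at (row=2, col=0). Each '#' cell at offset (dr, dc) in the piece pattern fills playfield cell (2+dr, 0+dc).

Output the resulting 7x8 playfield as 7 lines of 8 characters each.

Fill (2+0,0+0) = (2,0)
Fill (2+1,0+0) = (3,0)
Fill (2+2,0+0) = (4,0)
Fill (2+2,0+1) = (4,1)

Answer: ........
.....#..
##..#..#
#....#..
##.###..
....##.#
#....#..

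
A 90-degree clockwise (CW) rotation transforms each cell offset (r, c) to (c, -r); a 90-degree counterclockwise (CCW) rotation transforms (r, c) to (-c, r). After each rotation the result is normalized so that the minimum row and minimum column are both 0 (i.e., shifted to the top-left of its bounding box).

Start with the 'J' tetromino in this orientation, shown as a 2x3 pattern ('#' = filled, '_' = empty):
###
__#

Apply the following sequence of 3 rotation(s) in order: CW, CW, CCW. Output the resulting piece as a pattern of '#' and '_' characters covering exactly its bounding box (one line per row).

Answer: _#
_#
##

Derivation:
Start:
###
__#
After rotation 1 (CW):
_#
_#
##
After rotation 2 (CW):
#__
###
After rotation 3 (CCW):
_#
_#
##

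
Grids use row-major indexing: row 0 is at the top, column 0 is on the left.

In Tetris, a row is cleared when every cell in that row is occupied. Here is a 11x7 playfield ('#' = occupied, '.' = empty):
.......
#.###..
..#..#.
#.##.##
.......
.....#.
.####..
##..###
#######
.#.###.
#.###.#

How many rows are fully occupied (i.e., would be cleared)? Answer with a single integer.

Answer: 1

Derivation:
Check each row:
  row 0: 7 empty cells -> not full
  row 1: 3 empty cells -> not full
  row 2: 5 empty cells -> not full
  row 3: 2 empty cells -> not full
  row 4: 7 empty cells -> not full
  row 5: 6 empty cells -> not full
  row 6: 3 empty cells -> not full
  row 7: 2 empty cells -> not full
  row 8: 0 empty cells -> FULL (clear)
  row 9: 3 empty cells -> not full
  row 10: 2 empty cells -> not full
Total rows cleared: 1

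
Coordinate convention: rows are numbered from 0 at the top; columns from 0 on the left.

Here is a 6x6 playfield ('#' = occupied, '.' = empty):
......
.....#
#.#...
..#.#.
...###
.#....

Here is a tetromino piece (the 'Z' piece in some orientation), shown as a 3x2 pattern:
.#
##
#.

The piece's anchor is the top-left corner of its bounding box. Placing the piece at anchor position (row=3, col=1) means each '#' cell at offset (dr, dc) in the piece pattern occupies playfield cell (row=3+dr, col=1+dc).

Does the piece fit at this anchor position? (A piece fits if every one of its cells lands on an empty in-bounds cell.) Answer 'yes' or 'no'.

Check each piece cell at anchor (3, 1):
  offset (0,1) -> (3,2): occupied ('#') -> FAIL
  offset (1,0) -> (4,1): empty -> OK
  offset (1,1) -> (4,2): empty -> OK
  offset (2,0) -> (5,1): occupied ('#') -> FAIL
All cells valid: no

Answer: no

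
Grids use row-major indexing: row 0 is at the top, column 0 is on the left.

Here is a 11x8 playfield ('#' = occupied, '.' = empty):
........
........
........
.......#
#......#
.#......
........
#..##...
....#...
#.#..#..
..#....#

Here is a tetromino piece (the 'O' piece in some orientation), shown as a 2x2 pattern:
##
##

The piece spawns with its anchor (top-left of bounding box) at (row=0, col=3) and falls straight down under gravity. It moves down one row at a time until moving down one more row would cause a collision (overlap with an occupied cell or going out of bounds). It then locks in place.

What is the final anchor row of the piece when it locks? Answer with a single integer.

Spawn at (row=0, col=3). Try each row:
  row 0: fits
  row 1: fits
  row 2: fits
  row 3: fits
  row 4: fits
  row 5: fits
  row 6: blocked -> lock at row 5

Answer: 5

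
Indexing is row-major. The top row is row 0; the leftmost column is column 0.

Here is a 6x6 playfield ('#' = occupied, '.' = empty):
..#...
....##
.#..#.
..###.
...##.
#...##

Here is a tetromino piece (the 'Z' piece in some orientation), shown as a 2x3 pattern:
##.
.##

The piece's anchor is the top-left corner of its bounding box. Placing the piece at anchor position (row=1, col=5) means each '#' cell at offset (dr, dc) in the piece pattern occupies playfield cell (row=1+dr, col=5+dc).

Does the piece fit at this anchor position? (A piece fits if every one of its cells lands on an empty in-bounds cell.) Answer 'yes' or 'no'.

Answer: no

Derivation:
Check each piece cell at anchor (1, 5):
  offset (0,0) -> (1,5): occupied ('#') -> FAIL
  offset (0,1) -> (1,6): out of bounds -> FAIL
  offset (1,1) -> (2,6): out of bounds -> FAIL
  offset (1,2) -> (2,7): out of bounds -> FAIL
All cells valid: no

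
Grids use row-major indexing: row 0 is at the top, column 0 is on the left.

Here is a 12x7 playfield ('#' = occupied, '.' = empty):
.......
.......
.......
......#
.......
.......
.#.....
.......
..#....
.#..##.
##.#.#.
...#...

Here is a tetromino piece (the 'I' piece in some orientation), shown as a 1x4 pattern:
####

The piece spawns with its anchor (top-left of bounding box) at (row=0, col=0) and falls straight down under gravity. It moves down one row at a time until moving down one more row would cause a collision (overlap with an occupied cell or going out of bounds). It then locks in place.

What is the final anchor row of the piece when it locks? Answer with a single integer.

Spawn at (row=0, col=0). Try each row:
  row 0: fits
  row 1: fits
  row 2: fits
  row 3: fits
  row 4: fits
  row 5: fits
  row 6: blocked -> lock at row 5

Answer: 5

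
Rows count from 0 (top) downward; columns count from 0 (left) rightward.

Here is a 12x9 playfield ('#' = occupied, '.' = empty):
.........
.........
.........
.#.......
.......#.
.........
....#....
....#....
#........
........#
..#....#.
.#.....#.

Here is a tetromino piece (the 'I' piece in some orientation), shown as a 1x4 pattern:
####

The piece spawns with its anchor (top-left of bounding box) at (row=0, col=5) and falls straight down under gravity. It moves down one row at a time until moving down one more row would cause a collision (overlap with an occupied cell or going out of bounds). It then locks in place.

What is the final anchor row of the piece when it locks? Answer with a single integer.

Spawn at (row=0, col=5). Try each row:
  row 0: fits
  row 1: fits
  row 2: fits
  row 3: fits
  row 4: blocked -> lock at row 3

Answer: 3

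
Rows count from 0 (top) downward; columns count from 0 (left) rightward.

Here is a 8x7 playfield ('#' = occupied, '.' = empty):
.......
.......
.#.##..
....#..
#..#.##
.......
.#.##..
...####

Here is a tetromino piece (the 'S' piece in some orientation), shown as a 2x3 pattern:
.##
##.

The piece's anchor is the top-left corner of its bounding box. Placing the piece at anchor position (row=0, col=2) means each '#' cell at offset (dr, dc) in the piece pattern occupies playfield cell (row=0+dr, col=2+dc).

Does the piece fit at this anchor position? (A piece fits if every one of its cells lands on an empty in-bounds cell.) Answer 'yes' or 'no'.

Answer: yes

Derivation:
Check each piece cell at anchor (0, 2):
  offset (0,1) -> (0,3): empty -> OK
  offset (0,2) -> (0,4): empty -> OK
  offset (1,0) -> (1,2): empty -> OK
  offset (1,1) -> (1,3): empty -> OK
All cells valid: yes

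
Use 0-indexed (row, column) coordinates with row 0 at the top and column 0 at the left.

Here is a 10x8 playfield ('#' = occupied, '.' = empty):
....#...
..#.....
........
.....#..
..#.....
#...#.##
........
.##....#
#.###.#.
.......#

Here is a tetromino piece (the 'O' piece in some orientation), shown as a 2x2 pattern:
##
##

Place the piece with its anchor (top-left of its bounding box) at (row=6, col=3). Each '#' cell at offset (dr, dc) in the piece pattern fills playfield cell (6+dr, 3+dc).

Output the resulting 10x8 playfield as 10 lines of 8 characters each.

Fill (6+0,3+0) = (6,3)
Fill (6+0,3+1) = (6,4)
Fill (6+1,3+0) = (7,3)
Fill (6+1,3+1) = (7,4)

Answer: ....#...
..#.....
........
.....#..
..#.....
#...#.##
...##...
.####..#
#.###.#.
.......#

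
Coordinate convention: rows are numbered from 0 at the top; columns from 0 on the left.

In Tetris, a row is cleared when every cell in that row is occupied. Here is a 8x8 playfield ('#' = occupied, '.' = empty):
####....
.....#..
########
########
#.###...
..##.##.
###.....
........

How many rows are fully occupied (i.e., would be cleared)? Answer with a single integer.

Check each row:
  row 0: 4 empty cells -> not full
  row 1: 7 empty cells -> not full
  row 2: 0 empty cells -> FULL (clear)
  row 3: 0 empty cells -> FULL (clear)
  row 4: 4 empty cells -> not full
  row 5: 4 empty cells -> not full
  row 6: 5 empty cells -> not full
  row 7: 8 empty cells -> not full
Total rows cleared: 2

Answer: 2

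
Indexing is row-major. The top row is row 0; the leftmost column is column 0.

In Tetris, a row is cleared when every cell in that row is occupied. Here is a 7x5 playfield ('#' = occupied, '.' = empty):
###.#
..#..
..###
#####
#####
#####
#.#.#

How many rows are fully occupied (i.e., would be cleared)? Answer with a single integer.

Answer: 3

Derivation:
Check each row:
  row 0: 1 empty cell -> not full
  row 1: 4 empty cells -> not full
  row 2: 2 empty cells -> not full
  row 3: 0 empty cells -> FULL (clear)
  row 4: 0 empty cells -> FULL (clear)
  row 5: 0 empty cells -> FULL (clear)
  row 6: 2 empty cells -> not full
Total rows cleared: 3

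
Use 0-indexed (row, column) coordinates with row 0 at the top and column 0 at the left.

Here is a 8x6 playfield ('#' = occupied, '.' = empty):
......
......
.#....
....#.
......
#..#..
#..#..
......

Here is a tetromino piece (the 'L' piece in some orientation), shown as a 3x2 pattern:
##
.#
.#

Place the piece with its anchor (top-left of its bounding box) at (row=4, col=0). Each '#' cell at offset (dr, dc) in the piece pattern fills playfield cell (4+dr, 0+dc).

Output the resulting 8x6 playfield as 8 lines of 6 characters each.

Answer: ......
......
.#....
....#.
##....
##.#..
##.#..
......

Derivation:
Fill (4+0,0+0) = (4,0)
Fill (4+0,0+1) = (4,1)
Fill (4+1,0+1) = (5,1)
Fill (4+2,0+1) = (6,1)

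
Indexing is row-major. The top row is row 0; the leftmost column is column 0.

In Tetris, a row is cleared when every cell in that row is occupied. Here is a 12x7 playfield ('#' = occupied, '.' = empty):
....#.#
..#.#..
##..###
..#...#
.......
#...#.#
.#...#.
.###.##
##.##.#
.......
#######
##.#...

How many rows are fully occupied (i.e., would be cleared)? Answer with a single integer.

Check each row:
  row 0: 5 empty cells -> not full
  row 1: 5 empty cells -> not full
  row 2: 2 empty cells -> not full
  row 3: 5 empty cells -> not full
  row 4: 7 empty cells -> not full
  row 5: 4 empty cells -> not full
  row 6: 5 empty cells -> not full
  row 7: 2 empty cells -> not full
  row 8: 2 empty cells -> not full
  row 9: 7 empty cells -> not full
  row 10: 0 empty cells -> FULL (clear)
  row 11: 4 empty cells -> not full
Total rows cleared: 1

Answer: 1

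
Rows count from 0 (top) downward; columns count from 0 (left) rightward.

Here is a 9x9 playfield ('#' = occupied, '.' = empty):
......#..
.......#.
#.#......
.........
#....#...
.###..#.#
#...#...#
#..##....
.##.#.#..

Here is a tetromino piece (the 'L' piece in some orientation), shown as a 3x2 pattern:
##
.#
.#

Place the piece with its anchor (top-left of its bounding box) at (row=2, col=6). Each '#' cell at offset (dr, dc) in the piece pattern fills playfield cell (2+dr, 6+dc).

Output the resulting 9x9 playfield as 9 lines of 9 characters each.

Fill (2+0,6+0) = (2,6)
Fill (2+0,6+1) = (2,7)
Fill (2+1,6+1) = (3,7)
Fill (2+2,6+1) = (4,7)

Answer: ......#..
.......#.
#.#...##.
.......#.
#....#.#.
.###..#.#
#...#...#
#..##....
.##.#.#..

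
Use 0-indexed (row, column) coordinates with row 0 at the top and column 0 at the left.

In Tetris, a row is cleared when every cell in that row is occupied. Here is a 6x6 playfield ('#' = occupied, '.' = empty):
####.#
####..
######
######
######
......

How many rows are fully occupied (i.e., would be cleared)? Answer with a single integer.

Answer: 3

Derivation:
Check each row:
  row 0: 1 empty cell -> not full
  row 1: 2 empty cells -> not full
  row 2: 0 empty cells -> FULL (clear)
  row 3: 0 empty cells -> FULL (clear)
  row 4: 0 empty cells -> FULL (clear)
  row 5: 6 empty cells -> not full
Total rows cleared: 3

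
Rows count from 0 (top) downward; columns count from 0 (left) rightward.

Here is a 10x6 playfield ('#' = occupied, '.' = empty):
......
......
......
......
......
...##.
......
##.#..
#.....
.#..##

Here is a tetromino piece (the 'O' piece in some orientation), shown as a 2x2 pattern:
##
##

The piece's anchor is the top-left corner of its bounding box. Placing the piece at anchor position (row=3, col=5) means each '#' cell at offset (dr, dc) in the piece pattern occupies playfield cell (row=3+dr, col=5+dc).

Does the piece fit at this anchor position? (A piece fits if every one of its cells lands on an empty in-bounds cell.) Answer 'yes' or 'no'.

Check each piece cell at anchor (3, 5):
  offset (0,0) -> (3,5): empty -> OK
  offset (0,1) -> (3,6): out of bounds -> FAIL
  offset (1,0) -> (4,5): empty -> OK
  offset (1,1) -> (4,6): out of bounds -> FAIL
All cells valid: no

Answer: no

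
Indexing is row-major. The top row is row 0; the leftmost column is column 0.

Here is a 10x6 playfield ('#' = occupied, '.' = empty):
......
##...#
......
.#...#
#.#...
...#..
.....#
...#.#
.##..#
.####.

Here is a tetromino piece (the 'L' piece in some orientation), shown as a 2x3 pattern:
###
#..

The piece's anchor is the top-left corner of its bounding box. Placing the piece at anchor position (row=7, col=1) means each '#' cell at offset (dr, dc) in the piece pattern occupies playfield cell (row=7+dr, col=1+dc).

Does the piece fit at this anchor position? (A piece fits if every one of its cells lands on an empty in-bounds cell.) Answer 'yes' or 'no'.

Answer: no

Derivation:
Check each piece cell at anchor (7, 1):
  offset (0,0) -> (7,1): empty -> OK
  offset (0,1) -> (7,2): empty -> OK
  offset (0,2) -> (7,3): occupied ('#') -> FAIL
  offset (1,0) -> (8,1): occupied ('#') -> FAIL
All cells valid: no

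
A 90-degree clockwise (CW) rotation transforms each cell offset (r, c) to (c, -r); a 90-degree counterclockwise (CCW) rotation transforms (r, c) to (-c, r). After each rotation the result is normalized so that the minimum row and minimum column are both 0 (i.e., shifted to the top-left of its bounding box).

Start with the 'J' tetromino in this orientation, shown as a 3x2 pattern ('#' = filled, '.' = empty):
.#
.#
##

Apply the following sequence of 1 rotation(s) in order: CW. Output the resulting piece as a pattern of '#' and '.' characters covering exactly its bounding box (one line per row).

Answer: #..
###

Derivation:
Start:
.#
.#
##
After rotation 1 (CW):
#..
###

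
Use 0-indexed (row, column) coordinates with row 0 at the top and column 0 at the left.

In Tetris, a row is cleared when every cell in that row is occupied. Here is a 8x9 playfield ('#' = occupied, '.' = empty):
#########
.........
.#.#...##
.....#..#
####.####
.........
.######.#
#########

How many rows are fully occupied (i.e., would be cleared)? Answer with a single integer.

Answer: 2

Derivation:
Check each row:
  row 0: 0 empty cells -> FULL (clear)
  row 1: 9 empty cells -> not full
  row 2: 5 empty cells -> not full
  row 3: 7 empty cells -> not full
  row 4: 1 empty cell -> not full
  row 5: 9 empty cells -> not full
  row 6: 2 empty cells -> not full
  row 7: 0 empty cells -> FULL (clear)
Total rows cleared: 2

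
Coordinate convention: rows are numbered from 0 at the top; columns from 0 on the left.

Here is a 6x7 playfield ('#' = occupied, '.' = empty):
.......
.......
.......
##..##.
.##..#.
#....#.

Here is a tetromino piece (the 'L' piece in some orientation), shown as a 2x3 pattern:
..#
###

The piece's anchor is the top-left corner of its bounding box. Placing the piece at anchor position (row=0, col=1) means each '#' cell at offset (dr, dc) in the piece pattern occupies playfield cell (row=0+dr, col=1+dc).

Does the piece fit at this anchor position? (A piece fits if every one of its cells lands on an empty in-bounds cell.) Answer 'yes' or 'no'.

Answer: yes

Derivation:
Check each piece cell at anchor (0, 1):
  offset (0,2) -> (0,3): empty -> OK
  offset (1,0) -> (1,1): empty -> OK
  offset (1,1) -> (1,2): empty -> OK
  offset (1,2) -> (1,3): empty -> OK
All cells valid: yes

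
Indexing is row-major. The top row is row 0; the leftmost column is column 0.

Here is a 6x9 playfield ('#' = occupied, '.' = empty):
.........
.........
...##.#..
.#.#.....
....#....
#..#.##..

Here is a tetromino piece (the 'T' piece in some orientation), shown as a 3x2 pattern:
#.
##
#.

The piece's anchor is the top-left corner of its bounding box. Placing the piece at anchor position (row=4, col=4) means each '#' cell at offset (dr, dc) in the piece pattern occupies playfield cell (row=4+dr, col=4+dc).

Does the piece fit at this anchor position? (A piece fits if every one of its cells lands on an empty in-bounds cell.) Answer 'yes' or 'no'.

Check each piece cell at anchor (4, 4):
  offset (0,0) -> (4,4): occupied ('#') -> FAIL
  offset (1,0) -> (5,4): empty -> OK
  offset (1,1) -> (5,5): occupied ('#') -> FAIL
  offset (2,0) -> (6,4): out of bounds -> FAIL
All cells valid: no

Answer: no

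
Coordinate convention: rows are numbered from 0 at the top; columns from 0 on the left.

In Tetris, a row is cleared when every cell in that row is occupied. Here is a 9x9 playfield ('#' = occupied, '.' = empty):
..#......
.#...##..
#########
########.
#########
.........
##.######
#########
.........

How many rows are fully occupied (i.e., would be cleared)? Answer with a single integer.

Answer: 3

Derivation:
Check each row:
  row 0: 8 empty cells -> not full
  row 1: 6 empty cells -> not full
  row 2: 0 empty cells -> FULL (clear)
  row 3: 1 empty cell -> not full
  row 4: 0 empty cells -> FULL (clear)
  row 5: 9 empty cells -> not full
  row 6: 1 empty cell -> not full
  row 7: 0 empty cells -> FULL (clear)
  row 8: 9 empty cells -> not full
Total rows cleared: 3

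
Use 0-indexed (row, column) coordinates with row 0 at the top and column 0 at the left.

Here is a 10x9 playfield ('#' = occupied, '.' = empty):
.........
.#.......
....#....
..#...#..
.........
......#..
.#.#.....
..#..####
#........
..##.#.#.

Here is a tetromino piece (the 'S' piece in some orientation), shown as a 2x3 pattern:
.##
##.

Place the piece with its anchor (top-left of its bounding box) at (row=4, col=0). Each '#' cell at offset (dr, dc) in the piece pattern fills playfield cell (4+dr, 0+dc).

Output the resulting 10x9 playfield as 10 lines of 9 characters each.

Fill (4+0,0+1) = (4,1)
Fill (4+0,0+2) = (4,2)
Fill (4+1,0+0) = (5,0)
Fill (4+1,0+1) = (5,1)

Answer: .........
.#.......
....#....
..#...#..
.##......
##....#..
.#.#.....
..#..####
#........
..##.#.#.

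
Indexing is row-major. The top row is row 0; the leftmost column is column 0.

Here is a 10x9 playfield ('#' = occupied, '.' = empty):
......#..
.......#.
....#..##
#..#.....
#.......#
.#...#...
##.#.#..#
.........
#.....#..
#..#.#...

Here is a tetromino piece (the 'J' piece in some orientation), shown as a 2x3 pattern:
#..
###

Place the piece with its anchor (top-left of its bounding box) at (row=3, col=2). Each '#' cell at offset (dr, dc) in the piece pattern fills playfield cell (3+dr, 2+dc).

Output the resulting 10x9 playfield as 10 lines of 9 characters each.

Fill (3+0,2+0) = (3,2)
Fill (3+1,2+0) = (4,2)
Fill (3+1,2+1) = (4,3)
Fill (3+1,2+2) = (4,4)

Answer: ......#..
.......#.
....#..##
#.##.....
#.###...#
.#...#...
##.#.#..#
.........
#.....#..
#..#.#...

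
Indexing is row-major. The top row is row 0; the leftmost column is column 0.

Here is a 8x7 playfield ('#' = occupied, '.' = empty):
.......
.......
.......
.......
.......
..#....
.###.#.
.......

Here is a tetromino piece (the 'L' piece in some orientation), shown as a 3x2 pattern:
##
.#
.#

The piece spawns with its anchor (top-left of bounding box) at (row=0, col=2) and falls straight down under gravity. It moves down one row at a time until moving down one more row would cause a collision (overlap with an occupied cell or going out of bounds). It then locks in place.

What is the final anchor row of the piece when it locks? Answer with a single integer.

Answer: 3

Derivation:
Spawn at (row=0, col=2). Try each row:
  row 0: fits
  row 1: fits
  row 2: fits
  row 3: fits
  row 4: blocked -> lock at row 3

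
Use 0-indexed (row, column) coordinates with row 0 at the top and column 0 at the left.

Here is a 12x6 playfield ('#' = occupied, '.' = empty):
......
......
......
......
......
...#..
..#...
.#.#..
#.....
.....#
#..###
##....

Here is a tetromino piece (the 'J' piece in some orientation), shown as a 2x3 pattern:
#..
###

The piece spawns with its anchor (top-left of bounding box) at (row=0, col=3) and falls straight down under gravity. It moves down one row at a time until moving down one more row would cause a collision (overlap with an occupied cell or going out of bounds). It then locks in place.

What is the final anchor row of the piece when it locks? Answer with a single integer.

Answer: 3

Derivation:
Spawn at (row=0, col=3). Try each row:
  row 0: fits
  row 1: fits
  row 2: fits
  row 3: fits
  row 4: blocked -> lock at row 3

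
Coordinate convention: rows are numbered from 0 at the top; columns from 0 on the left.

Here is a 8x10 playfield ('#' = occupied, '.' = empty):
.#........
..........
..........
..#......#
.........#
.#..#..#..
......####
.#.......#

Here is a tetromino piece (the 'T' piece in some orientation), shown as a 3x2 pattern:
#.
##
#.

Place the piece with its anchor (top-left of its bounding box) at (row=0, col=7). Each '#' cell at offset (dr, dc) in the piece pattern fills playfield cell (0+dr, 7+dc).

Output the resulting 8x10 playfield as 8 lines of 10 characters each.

Fill (0+0,7+0) = (0,7)
Fill (0+1,7+0) = (1,7)
Fill (0+1,7+1) = (1,8)
Fill (0+2,7+0) = (2,7)

Answer: .#.....#..
.......##.
.......#..
..#......#
.........#
.#..#..#..
......####
.#.......#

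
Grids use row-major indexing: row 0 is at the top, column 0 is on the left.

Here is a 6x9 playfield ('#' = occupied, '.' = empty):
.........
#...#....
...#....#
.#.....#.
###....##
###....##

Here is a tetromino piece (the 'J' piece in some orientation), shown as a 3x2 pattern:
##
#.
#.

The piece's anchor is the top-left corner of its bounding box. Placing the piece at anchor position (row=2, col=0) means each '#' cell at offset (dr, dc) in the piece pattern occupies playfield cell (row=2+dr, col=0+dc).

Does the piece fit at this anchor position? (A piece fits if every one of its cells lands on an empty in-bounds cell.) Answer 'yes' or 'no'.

Check each piece cell at anchor (2, 0):
  offset (0,0) -> (2,0): empty -> OK
  offset (0,1) -> (2,1): empty -> OK
  offset (1,0) -> (3,0): empty -> OK
  offset (2,0) -> (4,0): occupied ('#') -> FAIL
All cells valid: no

Answer: no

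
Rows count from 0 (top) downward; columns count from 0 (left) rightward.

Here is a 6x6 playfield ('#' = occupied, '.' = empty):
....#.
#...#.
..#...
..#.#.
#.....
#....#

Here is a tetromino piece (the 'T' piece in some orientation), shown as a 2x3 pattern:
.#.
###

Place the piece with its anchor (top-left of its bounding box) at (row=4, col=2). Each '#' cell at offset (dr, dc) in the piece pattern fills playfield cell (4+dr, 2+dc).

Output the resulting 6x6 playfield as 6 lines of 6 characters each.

Fill (4+0,2+1) = (4,3)
Fill (4+1,2+0) = (5,2)
Fill (4+1,2+1) = (5,3)
Fill (4+1,2+2) = (5,4)

Answer: ....#.
#...#.
..#...
..#.#.
#..#..
#.####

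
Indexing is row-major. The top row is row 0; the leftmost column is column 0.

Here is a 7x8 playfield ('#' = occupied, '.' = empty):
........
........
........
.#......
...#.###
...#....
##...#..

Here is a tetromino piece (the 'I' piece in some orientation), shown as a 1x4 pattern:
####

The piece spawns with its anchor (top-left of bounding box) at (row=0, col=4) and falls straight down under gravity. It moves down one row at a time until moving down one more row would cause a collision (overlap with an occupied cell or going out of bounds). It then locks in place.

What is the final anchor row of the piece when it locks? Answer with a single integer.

Answer: 3

Derivation:
Spawn at (row=0, col=4). Try each row:
  row 0: fits
  row 1: fits
  row 2: fits
  row 3: fits
  row 4: blocked -> lock at row 3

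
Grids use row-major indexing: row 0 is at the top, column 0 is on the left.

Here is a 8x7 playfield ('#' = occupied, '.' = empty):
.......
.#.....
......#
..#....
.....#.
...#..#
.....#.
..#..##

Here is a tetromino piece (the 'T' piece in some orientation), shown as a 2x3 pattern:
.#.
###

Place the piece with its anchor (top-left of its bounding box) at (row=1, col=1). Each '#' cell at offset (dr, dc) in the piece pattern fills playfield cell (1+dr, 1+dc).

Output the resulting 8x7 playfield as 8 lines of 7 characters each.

Answer: .......
.##....
.###..#
..#....
.....#.
...#..#
.....#.
..#..##

Derivation:
Fill (1+0,1+1) = (1,2)
Fill (1+1,1+0) = (2,1)
Fill (1+1,1+1) = (2,2)
Fill (1+1,1+2) = (2,3)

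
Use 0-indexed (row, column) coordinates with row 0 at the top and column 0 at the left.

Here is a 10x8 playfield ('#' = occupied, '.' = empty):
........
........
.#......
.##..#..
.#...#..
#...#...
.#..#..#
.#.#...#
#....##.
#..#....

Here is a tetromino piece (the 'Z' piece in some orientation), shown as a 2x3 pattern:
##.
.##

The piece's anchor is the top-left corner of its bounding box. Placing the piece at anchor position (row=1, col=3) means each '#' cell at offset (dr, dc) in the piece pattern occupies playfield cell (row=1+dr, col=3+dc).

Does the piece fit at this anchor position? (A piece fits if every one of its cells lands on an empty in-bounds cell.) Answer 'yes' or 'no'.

Answer: yes

Derivation:
Check each piece cell at anchor (1, 3):
  offset (0,0) -> (1,3): empty -> OK
  offset (0,1) -> (1,4): empty -> OK
  offset (1,1) -> (2,4): empty -> OK
  offset (1,2) -> (2,5): empty -> OK
All cells valid: yes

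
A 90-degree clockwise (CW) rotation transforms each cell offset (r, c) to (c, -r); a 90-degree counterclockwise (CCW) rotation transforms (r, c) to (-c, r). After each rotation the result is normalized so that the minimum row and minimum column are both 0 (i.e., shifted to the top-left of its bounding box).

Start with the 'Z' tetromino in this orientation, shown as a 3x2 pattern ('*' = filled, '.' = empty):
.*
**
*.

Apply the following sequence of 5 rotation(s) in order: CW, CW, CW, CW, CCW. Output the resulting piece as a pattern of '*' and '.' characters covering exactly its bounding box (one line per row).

Answer: **.
.**

Derivation:
Start:
.*
**
*.
After rotation 1 (CW):
**.
.**
After rotation 2 (CW):
.*
**
*.
After rotation 3 (CW):
**.
.**
After rotation 4 (CW):
.*
**
*.
After rotation 5 (CCW):
**.
.**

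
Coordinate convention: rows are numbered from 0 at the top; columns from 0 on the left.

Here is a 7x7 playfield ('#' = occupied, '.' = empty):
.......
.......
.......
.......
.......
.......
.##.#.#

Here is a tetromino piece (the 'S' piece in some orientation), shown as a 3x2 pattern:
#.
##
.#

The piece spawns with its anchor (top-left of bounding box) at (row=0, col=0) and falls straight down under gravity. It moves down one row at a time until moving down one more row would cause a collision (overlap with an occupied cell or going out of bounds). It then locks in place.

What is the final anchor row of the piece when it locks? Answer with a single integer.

Answer: 3

Derivation:
Spawn at (row=0, col=0). Try each row:
  row 0: fits
  row 1: fits
  row 2: fits
  row 3: fits
  row 4: blocked -> lock at row 3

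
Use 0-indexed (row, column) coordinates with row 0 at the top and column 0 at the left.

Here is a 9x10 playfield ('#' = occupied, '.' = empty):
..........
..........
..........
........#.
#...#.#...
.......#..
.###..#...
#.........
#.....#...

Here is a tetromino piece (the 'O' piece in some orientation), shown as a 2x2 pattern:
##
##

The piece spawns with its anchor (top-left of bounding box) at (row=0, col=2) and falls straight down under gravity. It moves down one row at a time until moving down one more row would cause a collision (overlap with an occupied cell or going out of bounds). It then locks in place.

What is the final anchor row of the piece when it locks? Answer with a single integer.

Spawn at (row=0, col=2). Try each row:
  row 0: fits
  row 1: fits
  row 2: fits
  row 3: fits
  row 4: fits
  row 5: blocked -> lock at row 4

Answer: 4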